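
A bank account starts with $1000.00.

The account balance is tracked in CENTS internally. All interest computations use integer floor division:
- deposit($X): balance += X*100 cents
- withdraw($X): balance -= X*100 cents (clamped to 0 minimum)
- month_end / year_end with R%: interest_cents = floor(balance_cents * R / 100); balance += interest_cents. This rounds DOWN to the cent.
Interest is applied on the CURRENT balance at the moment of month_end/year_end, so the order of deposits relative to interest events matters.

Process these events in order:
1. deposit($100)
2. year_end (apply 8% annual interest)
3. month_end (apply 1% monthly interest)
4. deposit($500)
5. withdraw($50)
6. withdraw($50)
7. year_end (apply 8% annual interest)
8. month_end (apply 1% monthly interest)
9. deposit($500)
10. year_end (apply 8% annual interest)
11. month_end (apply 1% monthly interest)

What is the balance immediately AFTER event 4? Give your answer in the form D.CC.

Answer: 1699.88

Derivation:
After 1 (deposit($100)): balance=$1100.00 total_interest=$0.00
After 2 (year_end (apply 8% annual interest)): balance=$1188.00 total_interest=$88.00
After 3 (month_end (apply 1% monthly interest)): balance=$1199.88 total_interest=$99.88
After 4 (deposit($500)): balance=$1699.88 total_interest=$99.88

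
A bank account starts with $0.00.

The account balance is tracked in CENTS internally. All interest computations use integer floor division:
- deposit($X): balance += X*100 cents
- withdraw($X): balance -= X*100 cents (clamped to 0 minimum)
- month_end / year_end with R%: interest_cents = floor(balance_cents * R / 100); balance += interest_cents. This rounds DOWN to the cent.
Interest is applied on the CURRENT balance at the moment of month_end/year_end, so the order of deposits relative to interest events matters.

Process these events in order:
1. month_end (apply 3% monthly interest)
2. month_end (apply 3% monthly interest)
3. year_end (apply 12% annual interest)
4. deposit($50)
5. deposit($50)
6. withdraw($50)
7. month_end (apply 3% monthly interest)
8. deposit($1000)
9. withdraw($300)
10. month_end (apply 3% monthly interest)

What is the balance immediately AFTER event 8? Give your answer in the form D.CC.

Answer: 1051.50

Derivation:
After 1 (month_end (apply 3% monthly interest)): balance=$0.00 total_interest=$0.00
After 2 (month_end (apply 3% monthly interest)): balance=$0.00 total_interest=$0.00
After 3 (year_end (apply 12% annual interest)): balance=$0.00 total_interest=$0.00
After 4 (deposit($50)): balance=$50.00 total_interest=$0.00
After 5 (deposit($50)): balance=$100.00 total_interest=$0.00
After 6 (withdraw($50)): balance=$50.00 total_interest=$0.00
After 7 (month_end (apply 3% monthly interest)): balance=$51.50 total_interest=$1.50
After 8 (deposit($1000)): balance=$1051.50 total_interest=$1.50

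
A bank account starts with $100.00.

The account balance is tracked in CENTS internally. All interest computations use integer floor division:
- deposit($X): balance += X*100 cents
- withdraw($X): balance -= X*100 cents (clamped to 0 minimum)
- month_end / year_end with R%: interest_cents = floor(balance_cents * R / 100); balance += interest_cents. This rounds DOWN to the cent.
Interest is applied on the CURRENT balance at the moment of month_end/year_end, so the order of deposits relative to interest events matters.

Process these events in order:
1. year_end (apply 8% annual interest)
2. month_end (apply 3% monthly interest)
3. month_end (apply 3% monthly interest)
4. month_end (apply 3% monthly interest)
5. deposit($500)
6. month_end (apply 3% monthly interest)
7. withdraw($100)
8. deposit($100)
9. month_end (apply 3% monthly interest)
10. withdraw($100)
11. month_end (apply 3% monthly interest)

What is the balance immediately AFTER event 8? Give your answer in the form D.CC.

After 1 (year_end (apply 8% annual interest)): balance=$108.00 total_interest=$8.00
After 2 (month_end (apply 3% monthly interest)): balance=$111.24 total_interest=$11.24
After 3 (month_end (apply 3% monthly interest)): balance=$114.57 total_interest=$14.57
After 4 (month_end (apply 3% monthly interest)): balance=$118.00 total_interest=$18.00
After 5 (deposit($500)): balance=$618.00 total_interest=$18.00
After 6 (month_end (apply 3% monthly interest)): balance=$636.54 total_interest=$36.54
After 7 (withdraw($100)): balance=$536.54 total_interest=$36.54
After 8 (deposit($100)): balance=$636.54 total_interest=$36.54

Answer: 636.54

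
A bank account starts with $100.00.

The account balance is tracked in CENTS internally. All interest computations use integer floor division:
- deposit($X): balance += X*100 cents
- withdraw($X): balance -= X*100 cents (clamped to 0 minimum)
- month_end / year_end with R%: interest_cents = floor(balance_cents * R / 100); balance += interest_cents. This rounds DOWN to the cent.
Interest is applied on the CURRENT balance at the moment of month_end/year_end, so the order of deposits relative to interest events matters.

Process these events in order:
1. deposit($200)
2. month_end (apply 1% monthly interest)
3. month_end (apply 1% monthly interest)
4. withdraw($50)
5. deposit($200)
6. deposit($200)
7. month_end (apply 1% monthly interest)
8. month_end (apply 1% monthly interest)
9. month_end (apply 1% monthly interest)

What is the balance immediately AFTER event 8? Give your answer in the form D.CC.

Answer: 669.21

Derivation:
After 1 (deposit($200)): balance=$300.00 total_interest=$0.00
After 2 (month_end (apply 1% monthly interest)): balance=$303.00 total_interest=$3.00
After 3 (month_end (apply 1% monthly interest)): balance=$306.03 total_interest=$6.03
After 4 (withdraw($50)): balance=$256.03 total_interest=$6.03
After 5 (deposit($200)): balance=$456.03 total_interest=$6.03
After 6 (deposit($200)): balance=$656.03 total_interest=$6.03
After 7 (month_end (apply 1% monthly interest)): balance=$662.59 total_interest=$12.59
After 8 (month_end (apply 1% monthly interest)): balance=$669.21 total_interest=$19.21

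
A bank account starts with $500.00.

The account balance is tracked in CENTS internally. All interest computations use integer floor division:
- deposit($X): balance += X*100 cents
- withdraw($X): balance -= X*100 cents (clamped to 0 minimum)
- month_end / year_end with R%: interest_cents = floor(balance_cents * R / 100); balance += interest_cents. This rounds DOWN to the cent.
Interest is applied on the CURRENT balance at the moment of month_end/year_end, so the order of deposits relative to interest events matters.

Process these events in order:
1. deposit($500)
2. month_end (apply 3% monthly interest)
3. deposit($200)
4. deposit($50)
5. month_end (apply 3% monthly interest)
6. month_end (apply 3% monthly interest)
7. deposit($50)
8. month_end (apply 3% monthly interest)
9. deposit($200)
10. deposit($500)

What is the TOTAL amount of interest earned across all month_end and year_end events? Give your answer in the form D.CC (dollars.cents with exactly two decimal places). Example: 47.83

After 1 (deposit($500)): balance=$1000.00 total_interest=$0.00
After 2 (month_end (apply 3% monthly interest)): balance=$1030.00 total_interest=$30.00
After 3 (deposit($200)): balance=$1230.00 total_interest=$30.00
After 4 (deposit($50)): balance=$1280.00 total_interest=$30.00
After 5 (month_end (apply 3% monthly interest)): balance=$1318.40 total_interest=$68.40
After 6 (month_end (apply 3% monthly interest)): balance=$1357.95 total_interest=$107.95
After 7 (deposit($50)): balance=$1407.95 total_interest=$107.95
After 8 (month_end (apply 3% monthly interest)): balance=$1450.18 total_interest=$150.18
After 9 (deposit($200)): balance=$1650.18 total_interest=$150.18
After 10 (deposit($500)): balance=$2150.18 total_interest=$150.18

Answer: 150.18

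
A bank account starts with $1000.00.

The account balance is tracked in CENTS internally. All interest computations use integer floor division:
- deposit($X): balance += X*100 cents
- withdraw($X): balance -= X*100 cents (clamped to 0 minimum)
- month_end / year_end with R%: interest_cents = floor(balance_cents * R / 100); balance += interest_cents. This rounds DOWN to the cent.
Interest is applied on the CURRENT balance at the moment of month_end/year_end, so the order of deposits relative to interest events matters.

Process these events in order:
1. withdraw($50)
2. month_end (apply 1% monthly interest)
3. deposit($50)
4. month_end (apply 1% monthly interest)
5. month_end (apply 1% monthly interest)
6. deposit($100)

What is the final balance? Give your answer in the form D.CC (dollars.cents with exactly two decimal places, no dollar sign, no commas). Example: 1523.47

Answer: 1129.78

Derivation:
After 1 (withdraw($50)): balance=$950.00 total_interest=$0.00
After 2 (month_end (apply 1% monthly interest)): balance=$959.50 total_interest=$9.50
After 3 (deposit($50)): balance=$1009.50 total_interest=$9.50
After 4 (month_end (apply 1% monthly interest)): balance=$1019.59 total_interest=$19.59
After 5 (month_end (apply 1% monthly interest)): balance=$1029.78 total_interest=$29.78
After 6 (deposit($100)): balance=$1129.78 total_interest=$29.78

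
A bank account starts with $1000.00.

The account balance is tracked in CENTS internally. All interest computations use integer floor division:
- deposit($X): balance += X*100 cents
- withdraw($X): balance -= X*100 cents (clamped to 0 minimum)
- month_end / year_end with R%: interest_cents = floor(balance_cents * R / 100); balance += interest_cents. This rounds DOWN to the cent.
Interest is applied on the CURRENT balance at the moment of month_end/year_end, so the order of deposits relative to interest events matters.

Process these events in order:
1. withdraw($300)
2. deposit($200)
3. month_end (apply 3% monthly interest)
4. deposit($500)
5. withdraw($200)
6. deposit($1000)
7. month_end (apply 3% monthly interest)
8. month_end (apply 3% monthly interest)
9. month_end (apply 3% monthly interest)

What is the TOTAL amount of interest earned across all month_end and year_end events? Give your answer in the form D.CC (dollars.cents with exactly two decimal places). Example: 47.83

Answer: 233.49

Derivation:
After 1 (withdraw($300)): balance=$700.00 total_interest=$0.00
After 2 (deposit($200)): balance=$900.00 total_interest=$0.00
After 3 (month_end (apply 3% monthly interest)): balance=$927.00 total_interest=$27.00
After 4 (deposit($500)): balance=$1427.00 total_interest=$27.00
After 5 (withdraw($200)): balance=$1227.00 total_interest=$27.00
After 6 (deposit($1000)): balance=$2227.00 total_interest=$27.00
After 7 (month_end (apply 3% monthly interest)): balance=$2293.81 total_interest=$93.81
After 8 (month_end (apply 3% monthly interest)): balance=$2362.62 total_interest=$162.62
After 9 (month_end (apply 3% monthly interest)): balance=$2433.49 total_interest=$233.49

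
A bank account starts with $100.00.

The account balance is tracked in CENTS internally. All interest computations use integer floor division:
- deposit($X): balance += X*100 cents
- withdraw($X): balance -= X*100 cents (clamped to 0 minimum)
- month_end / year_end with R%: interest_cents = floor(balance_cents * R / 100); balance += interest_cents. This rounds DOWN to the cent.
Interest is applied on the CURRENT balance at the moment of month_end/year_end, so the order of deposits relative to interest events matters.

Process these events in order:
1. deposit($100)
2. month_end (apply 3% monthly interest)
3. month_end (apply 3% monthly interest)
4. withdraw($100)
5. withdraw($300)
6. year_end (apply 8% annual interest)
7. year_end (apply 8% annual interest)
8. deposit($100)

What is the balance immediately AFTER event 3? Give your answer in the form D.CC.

After 1 (deposit($100)): balance=$200.00 total_interest=$0.00
After 2 (month_end (apply 3% monthly interest)): balance=$206.00 total_interest=$6.00
After 3 (month_end (apply 3% monthly interest)): balance=$212.18 total_interest=$12.18

Answer: 212.18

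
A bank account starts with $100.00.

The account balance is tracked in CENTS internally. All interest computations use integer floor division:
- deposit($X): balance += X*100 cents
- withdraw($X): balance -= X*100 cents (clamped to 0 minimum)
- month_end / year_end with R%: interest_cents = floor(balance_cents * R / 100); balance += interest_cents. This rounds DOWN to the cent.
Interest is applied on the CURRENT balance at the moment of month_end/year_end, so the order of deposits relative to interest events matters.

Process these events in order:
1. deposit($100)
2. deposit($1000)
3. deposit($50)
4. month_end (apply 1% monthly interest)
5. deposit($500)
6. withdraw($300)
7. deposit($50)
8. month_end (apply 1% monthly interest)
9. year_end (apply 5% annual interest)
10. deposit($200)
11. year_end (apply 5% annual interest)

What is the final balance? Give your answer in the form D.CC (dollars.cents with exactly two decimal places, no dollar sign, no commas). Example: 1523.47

Answer: 1894.20

Derivation:
After 1 (deposit($100)): balance=$200.00 total_interest=$0.00
After 2 (deposit($1000)): balance=$1200.00 total_interest=$0.00
After 3 (deposit($50)): balance=$1250.00 total_interest=$0.00
After 4 (month_end (apply 1% monthly interest)): balance=$1262.50 total_interest=$12.50
After 5 (deposit($500)): balance=$1762.50 total_interest=$12.50
After 6 (withdraw($300)): balance=$1462.50 total_interest=$12.50
After 7 (deposit($50)): balance=$1512.50 total_interest=$12.50
After 8 (month_end (apply 1% monthly interest)): balance=$1527.62 total_interest=$27.62
After 9 (year_end (apply 5% annual interest)): balance=$1604.00 total_interest=$104.00
After 10 (deposit($200)): balance=$1804.00 total_interest=$104.00
After 11 (year_end (apply 5% annual interest)): balance=$1894.20 total_interest=$194.20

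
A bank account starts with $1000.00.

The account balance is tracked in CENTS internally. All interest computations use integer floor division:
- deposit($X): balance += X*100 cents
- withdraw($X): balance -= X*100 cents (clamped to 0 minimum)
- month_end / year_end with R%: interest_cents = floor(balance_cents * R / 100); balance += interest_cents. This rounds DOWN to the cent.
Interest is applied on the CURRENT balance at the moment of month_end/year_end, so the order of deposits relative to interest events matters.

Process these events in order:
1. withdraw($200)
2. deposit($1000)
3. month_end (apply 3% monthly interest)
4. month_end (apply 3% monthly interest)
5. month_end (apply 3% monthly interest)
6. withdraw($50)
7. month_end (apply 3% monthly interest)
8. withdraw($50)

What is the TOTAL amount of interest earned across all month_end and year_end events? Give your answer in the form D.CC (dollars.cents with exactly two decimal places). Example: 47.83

Answer: 224.40

Derivation:
After 1 (withdraw($200)): balance=$800.00 total_interest=$0.00
After 2 (deposit($1000)): balance=$1800.00 total_interest=$0.00
After 3 (month_end (apply 3% monthly interest)): balance=$1854.00 total_interest=$54.00
After 4 (month_end (apply 3% monthly interest)): balance=$1909.62 total_interest=$109.62
After 5 (month_end (apply 3% monthly interest)): balance=$1966.90 total_interest=$166.90
After 6 (withdraw($50)): balance=$1916.90 total_interest=$166.90
After 7 (month_end (apply 3% monthly interest)): balance=$1974.40 total_interest=$224.40
After 8 (withdraw($50)): balance=$1924.40 total_interest=$224.40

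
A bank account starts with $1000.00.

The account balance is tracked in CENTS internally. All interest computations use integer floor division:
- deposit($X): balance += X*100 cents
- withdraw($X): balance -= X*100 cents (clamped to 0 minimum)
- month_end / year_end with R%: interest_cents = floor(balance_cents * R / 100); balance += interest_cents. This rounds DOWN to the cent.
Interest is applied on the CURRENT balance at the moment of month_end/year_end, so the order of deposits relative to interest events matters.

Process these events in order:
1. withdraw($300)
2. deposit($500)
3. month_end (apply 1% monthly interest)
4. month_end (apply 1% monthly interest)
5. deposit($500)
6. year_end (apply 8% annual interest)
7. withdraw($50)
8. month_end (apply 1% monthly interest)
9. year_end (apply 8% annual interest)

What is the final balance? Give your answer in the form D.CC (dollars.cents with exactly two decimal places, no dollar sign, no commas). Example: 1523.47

After 1 (withdraw($300)): balance=$700.00 total_interest=$0.00
After 2 (deposit($500)): balance=$1200.00 total_interest=$0.00
After 3 (month_end (apply 1% monthly interest)): balance=$1212.00 total_interest=$12.00
After 4 (month_end (apply 1% monthly interest)): balance=$1224.12 total_interest=$24.12
After 5 (deposit($500)): balance=$1724.12 total_interest=$24.12
After 6 (year_end (apply 8% annual interest)): balance=$1862.04 total_interest=$162.04
After 7 (withdraw($50)): balance=$1812.04 total_interest=$162.04
After 8 (month_end (apply 1% monthly interest)): balance=$1830.16 total_interest=$180.16
After 9 (year_end (apply 8% annual interest)): balance=$1976.57 total_interest=$326.57

Answer: 1976.57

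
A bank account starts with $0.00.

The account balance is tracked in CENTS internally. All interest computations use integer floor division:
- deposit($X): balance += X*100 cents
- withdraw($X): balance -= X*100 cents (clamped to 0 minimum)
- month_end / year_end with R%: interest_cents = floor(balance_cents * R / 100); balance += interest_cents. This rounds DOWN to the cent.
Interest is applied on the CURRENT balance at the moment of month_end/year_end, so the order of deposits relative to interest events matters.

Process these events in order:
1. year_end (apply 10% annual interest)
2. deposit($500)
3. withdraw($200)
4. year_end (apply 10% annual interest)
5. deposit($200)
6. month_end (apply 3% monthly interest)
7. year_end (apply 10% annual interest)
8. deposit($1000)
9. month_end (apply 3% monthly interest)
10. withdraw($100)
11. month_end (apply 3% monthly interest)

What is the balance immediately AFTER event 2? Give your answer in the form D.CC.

After 1 (year_end (apply 10% annual interest)): balance=$0.00 total_interest=$0.00
After 2 (deposit($500)): balance=$500.00 total_interest=$0.00

Answer: 500.00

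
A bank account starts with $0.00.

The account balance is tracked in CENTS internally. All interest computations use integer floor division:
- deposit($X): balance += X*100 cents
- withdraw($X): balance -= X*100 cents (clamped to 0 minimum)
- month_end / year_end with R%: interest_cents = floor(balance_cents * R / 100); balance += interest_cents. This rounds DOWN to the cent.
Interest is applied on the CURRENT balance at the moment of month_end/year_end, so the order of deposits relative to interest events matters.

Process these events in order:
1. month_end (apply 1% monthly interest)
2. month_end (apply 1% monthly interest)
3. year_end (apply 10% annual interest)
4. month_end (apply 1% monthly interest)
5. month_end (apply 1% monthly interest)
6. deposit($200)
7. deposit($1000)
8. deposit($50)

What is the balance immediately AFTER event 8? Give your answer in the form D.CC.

Answer: 1250.00

Derivation:
After 1 (month_end (apply 1% monthly interest)): balance=$0.00 total_interest=$0.00
After 2 (month_end (apply 1% monthly interest)): balance=$0.00 total_interest=$0.00
After 3 (year_end (apply 10% annual interest)): balance=$0.00 total_interest=$0.00
After 4 (month_end (apply 1% monthly interest)): balance=$0.00 total_interest=$0.00
After 5 (month_end (apply 1% monthly interest)): balance=$0.00 total_interest=$0.00
After 6 (deposit($200)): balance=$200.00 total_interest=$0.00
After 7 (deposit($1000)): balance=$1200.00 total_interest=$0.00
After 8 (deposit($50)): balance=$1250.00 total_interest=$0.00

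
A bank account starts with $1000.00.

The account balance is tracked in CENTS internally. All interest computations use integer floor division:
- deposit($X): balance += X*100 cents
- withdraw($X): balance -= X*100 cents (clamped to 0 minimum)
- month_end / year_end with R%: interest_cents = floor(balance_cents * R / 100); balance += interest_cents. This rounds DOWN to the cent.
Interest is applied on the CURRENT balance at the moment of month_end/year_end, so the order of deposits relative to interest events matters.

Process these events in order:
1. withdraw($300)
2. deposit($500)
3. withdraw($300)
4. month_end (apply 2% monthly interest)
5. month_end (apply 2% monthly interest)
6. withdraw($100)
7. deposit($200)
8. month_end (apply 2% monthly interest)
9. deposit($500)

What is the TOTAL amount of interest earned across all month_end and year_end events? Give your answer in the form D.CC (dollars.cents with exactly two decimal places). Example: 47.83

Answer: 57.08

Derivation:
After 1 (withdraw($300)): balance=$700.00 total_interest=$0.00
After 2 (deposit($500)): balance=$1200.00 total_interest=$0.00
After 3 (withdraw($300)): balance=$900.00 total_interest=$0.00
After 4 (month_end (apply 2% monthly interest)): balance=$918.00 total_interest=$18.00
After 5 (month_end (apply 2% monthly interest)): balance=$936.36 total_interest=$36.36
After 6 (withdraw($100)): balance=$836.36 total_interest=$36.36
After 7 (deposit($200)): balance=$1036.36 total_interest=$36.36
After 8 (month_end (apply 2% monthly interest)): balance=$1057.08 total_interest=$57.08
After 9 (deposit($500)): balance=$1557.08 total_interest=$57.08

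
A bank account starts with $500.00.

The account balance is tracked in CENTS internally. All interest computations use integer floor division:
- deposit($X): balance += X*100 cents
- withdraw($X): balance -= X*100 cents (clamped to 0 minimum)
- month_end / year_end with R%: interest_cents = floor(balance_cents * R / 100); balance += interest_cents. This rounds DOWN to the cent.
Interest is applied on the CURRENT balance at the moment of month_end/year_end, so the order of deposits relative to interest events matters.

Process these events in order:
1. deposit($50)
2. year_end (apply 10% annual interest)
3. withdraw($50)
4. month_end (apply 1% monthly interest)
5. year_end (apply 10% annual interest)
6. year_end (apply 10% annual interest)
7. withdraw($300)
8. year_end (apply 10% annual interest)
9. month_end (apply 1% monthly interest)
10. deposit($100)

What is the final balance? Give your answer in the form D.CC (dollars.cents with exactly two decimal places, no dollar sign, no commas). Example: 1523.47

Answer: 520.24

Derivation:
After 1 (deposit($50)): balance=$550.00 total_interest=$0.00
After 2 (year_end (apply 10% annual interest)): balance=$605.00 total_interest=$55.00
After 3 (withdraw($50)): balance=$555.00 total_interest=$55.00
After 4 (month_end (apply 1% monthly interest)): balance=$560.55 total_interest=$60.55
After 5 (year_end (apply 10% annual interest)): balance=$616.60 total_interest=$116.60
After 6 (year_end (apply 10% annual interest)): balance=$678.26 total_interest=$178.26
After 7 (withdraw($300)): balance=$378.26 total_interest=$178.26
After 8 (year_end (apply 10% annual interest)): balance=$416.08 total_interest=$216.08
After 9 (month_end (apply 1% monthly interest)): balance=$420.24 total_interest=$220.24
After 10 (deposit($100)): balance=$520.24 total_interest=$220.24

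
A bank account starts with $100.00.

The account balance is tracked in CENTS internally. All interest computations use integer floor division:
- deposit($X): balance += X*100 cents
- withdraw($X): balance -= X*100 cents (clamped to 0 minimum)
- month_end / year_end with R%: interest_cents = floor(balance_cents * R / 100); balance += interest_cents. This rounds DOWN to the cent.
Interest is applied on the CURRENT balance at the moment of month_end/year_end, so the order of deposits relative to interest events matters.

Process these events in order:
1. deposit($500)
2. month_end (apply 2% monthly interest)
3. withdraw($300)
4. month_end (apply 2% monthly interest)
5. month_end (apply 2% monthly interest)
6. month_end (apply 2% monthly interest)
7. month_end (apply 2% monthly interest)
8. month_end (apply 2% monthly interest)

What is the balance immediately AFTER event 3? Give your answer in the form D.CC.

After 1 (deposit($500)): balance=$600.00 total_interest=$0.00
After 2 (month_end (apply 2% monthly interest)): balance=$612.00 total_interest=$12.00
After 3 (withdraw($300)): balance=$312.00 total_interest=$12.00

Answer: 312.00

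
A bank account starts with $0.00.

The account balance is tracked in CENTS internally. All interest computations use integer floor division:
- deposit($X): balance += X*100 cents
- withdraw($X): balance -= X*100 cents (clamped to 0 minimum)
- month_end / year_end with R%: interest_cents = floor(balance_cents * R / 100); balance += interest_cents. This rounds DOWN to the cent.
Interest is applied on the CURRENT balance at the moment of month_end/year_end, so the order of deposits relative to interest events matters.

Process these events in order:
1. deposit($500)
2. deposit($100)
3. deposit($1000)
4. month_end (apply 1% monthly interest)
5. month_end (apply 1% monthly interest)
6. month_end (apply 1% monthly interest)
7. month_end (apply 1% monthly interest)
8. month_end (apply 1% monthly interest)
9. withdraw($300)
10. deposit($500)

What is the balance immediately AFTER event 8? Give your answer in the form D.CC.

After 1 (deposit($500)): balance=$500.00 total_interest=$0.00
After 2 (deposit($100)): balance=$600.00 total_interest=$0.00
After 3 (deposit($1000)): balance=$1600.00 total_interest=$0.00
After 4 (month_end (apply 1% monthly interest)): balance=$1616.00 total_interest=$16.00
After 5 (month_end (apply 1% monthly interest)): balance=$1632.16 total_interest=$32.16
After 6 (month_end (apply 1% monthly interest)): balance=$1648.48 total_interest=$48.48
After 7 (month_end (apply 1% monthly interest)): balance=$1664.96 total_interest=$64.96
After 8 (month_end (apply 1% monthly interest)): balance=$1681.60 total_interest=$81.60

Answer: 1681.60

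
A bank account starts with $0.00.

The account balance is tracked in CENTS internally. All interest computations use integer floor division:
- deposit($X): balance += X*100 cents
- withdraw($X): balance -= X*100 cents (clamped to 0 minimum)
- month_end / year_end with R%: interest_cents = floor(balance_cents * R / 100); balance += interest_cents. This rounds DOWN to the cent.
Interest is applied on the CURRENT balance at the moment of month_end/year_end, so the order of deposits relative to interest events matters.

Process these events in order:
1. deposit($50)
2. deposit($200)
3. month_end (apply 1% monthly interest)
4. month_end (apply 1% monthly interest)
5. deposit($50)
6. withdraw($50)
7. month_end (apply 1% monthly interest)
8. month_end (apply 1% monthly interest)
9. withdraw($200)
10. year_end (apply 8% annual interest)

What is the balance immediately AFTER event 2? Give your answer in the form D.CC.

Answer: 250.00

Derivation:
After 1 (deposit($50)): balance=$50.00 total_interest=$0.00
After 2 (deposit($200)): balance=$250.00 total_interest=$0.00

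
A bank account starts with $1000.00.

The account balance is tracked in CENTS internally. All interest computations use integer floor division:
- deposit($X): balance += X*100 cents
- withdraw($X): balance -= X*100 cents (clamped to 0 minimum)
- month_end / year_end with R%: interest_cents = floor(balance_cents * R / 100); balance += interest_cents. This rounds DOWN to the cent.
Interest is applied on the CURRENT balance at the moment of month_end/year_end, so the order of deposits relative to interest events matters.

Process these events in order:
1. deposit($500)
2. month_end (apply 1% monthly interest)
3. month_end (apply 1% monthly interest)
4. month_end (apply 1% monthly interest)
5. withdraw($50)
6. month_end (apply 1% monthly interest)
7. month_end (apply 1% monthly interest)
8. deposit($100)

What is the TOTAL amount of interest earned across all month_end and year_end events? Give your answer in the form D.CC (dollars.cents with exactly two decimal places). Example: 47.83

Answer: 75.50

Derivation:
After 1 (deposit($500)): balance=$1500.00 total_interest=$0.00
After 2 (month_end (apply 1% monthly interest)): balance=$1515.00 total_interest=$15.00
After 3 (month_end (apply 1% monthly interest)): balance=$1530.15 total_interest=$30.15
After 4 (month_end (apply 1% monthly interest)): balance=$1545.45 total_interest=$45.45
After 5 (withdraw($50)): balance=$1495.45 total_interest=$45.45
After 6 (month_end (apply 1% monthly interest)): balance=$1510.40 total_interest=$60.40
After 7 (month_end (apply 1% monthly interest)): balance=$1525.50 total_interest=$75.50
After 8 (deposit($100)): balance=$1625.50 total_interest=$75.50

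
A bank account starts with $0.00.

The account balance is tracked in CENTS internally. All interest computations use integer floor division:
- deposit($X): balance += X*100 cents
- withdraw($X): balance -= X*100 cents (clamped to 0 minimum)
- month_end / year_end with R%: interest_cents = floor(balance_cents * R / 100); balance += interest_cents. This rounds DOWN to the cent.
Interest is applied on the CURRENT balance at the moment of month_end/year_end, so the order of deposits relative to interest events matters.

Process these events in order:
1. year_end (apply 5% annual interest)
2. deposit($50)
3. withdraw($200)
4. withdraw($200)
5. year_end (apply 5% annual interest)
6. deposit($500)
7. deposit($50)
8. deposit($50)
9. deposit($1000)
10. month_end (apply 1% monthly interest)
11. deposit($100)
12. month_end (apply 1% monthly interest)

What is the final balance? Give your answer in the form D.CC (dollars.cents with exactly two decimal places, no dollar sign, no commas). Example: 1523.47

After 1 (year_end (apply 5% annual interest)): balance=$0.00 total_interest=$0.00
After 2 (deposit($50)): balance=$50.00 total_interest=$0.00
After 3 (withdraw($200)): balance=$0.00 total_interest=$0.00
After 4 (withdraw($200)): balance=$0.00 total_interest=$0.00
After 5 (year_end (apply 5% annual interest)): balance=$0.00 total_interest=$0.00
After 6 (deposit($500)): balance=$500.00 total_interest=$0.00
After 7 (deposit($50)): balance=$550.00 total_interest=$0.00
After 8 (deposit($50)): balance=$600.00 total_interest=$0.00
After 9 (deposit($1000)): balance=$1600.00 total_interest=$0.00
After 10 (month_end (apply 1% monthly interest)): balance=$1616.00 total_interest=$16.00
After 11 (deposit($100)): balance=$1716.00 total_interest=$16.00
After 12 (month_end (apply 1% monthly interest)): balance=$1733.16 total_interest=$33.16

Answer: 1733.16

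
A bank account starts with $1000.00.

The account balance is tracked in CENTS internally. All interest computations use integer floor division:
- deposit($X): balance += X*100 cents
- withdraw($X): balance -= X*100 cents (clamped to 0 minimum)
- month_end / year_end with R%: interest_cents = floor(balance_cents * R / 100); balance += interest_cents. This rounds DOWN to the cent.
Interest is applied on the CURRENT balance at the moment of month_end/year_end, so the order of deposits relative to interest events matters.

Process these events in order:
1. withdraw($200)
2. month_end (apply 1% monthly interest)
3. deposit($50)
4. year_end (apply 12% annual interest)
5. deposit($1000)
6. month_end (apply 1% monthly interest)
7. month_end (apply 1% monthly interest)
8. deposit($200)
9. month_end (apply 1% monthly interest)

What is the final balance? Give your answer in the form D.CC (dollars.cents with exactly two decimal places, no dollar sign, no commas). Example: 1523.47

After 1 (withdraw($200)): balance=$800.00 total_interest=$0.00
After 2 (month_end (apply 1% monthly interest)): balance=$808.00 total_interest=$8.00
After 3 (deposit($50)): balance=$858.00 total_interest=$8.00
After 4 (year_end (apply 12% annual interest)): balance=$960.96 total_interest=$110.96
After 5 (deposit($1000)): balance=$1960.96 total_interest=$110.96
After 6 (month_end (apply 1% monthly interest)): balance=$1980.56 total_interest=$130.56
After 7 (month_end (apply 1% monthly interest)): balance=$2000.36 total_interest=$150.36
After 8 (deposit($200)): balance=$2200.36 total_interest=$150.36
After 9 (month_end (apply 1% monthly interest)): balance=$2222.36 total_interest=$172.36

Answer: 2222.36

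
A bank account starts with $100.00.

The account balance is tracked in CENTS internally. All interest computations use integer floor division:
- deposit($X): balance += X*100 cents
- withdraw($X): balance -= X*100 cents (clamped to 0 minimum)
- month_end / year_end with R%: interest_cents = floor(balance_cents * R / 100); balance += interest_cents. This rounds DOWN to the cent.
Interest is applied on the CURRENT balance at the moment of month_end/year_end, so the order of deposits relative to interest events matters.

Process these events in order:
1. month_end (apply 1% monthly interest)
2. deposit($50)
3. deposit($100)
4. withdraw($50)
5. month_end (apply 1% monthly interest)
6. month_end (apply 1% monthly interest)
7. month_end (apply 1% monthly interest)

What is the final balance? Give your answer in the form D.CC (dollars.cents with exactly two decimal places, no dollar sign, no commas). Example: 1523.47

Answer: 207.09

Derivation:
After 1 (month_end (apply 1% monthly interest)): balance=$101.00 total_interest=$1.00
After 2 (deposit($50)): balance=$151.00 total_interest=$1.00
After 3 (deposit($100)): balance=$251.00 total_interest=$1.00
After 4 (withdraw($50)): balance=$201.00 total_interest=$1.00
After 5 (month_end (apply 1% monthly interest)): balance=$203.01 total_interest=$3.01
After 6 (month_end (apply 1% monthly interest)): balance=$205.04 total_interest=$5.04
After 7 (month_end (apply 1% monthly interest)): balance=$207.09 total_interest=$7.09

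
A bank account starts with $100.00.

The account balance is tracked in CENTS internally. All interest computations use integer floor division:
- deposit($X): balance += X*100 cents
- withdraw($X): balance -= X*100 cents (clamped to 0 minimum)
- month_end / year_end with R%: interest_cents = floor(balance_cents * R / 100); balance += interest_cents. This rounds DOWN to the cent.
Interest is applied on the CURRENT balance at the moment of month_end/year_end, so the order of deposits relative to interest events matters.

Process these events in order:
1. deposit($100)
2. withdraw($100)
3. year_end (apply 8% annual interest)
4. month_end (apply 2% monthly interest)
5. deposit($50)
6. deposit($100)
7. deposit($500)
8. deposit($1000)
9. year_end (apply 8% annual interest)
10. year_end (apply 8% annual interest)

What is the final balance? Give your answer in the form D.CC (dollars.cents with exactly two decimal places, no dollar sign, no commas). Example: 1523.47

After 1 (deposit($100)): balance=$200.00 total_interest=$0.00
After 2 (withdraw($100)): balance=$100.00 total_interest=$0.00
After 3 (year_end (apply 8% annual interest)): balance=$108.00 total_interest=$8.00
After 4 (month_end (apply 2% monthly interest)): balance=$110.16 total_interest=$10.16
After 5 (deposit($50)): balance=$160.16 total_interest=$10.16
After 6 (deposit($100)): balance=$260.16 total_interest=$10.16
After 7 (deposit($500)): balance=$760.16 total_interest=$10.16
After 8 (deposit($1000)): balance=$1760.16 total_interest=$10.16
After 9 (year_end (apply 8% annual interest)): balance=$1900.97 total_interest=$150.97
After 10 (year_end (apply 8% annual interest)): balance=$2053.04 total_interest=$303.04

Answer: 2053.04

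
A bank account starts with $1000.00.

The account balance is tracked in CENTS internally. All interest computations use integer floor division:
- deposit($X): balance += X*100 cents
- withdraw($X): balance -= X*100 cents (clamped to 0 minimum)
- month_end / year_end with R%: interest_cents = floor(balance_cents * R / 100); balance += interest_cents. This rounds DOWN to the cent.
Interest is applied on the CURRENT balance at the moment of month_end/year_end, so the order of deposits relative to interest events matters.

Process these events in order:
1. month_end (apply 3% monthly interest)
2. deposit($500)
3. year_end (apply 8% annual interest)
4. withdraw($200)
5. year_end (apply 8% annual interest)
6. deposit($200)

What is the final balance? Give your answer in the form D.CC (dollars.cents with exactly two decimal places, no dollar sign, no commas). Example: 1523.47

Answer: 1768.59

Derivation:
After 1 (month_end (apply 3% monthly interest)): balance=$1030.00 total_interest=$30.00
After 2 (deposit($500)): balance=$1530.00 total_interest=$30.00
After 3 (year_end (apply 8% annual interest)): balance=$1652.40 total_interest=$152.40
After 4 (withdraw($200)): balance=$1452.40 total_interest=$152.40
After 5 (year_end (apply 8% annual interest)): balance=$1568.59 total_interest=$268.59
After 6 (deposit($200)): balance=$1768.59 total_interest=$268.59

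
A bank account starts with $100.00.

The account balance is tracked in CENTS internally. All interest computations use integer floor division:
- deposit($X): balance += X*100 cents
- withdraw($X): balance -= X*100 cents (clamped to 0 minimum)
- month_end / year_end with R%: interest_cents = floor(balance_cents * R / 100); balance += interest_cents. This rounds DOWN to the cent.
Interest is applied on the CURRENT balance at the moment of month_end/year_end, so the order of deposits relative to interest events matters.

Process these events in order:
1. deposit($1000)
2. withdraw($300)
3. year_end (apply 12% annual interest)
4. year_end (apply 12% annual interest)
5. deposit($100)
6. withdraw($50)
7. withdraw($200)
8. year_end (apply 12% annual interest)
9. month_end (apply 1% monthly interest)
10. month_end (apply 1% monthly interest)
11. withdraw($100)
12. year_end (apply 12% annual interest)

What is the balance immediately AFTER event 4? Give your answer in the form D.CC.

Answer: 1003.52

Derivation:
After 1 (deposit($1000)): balance=$1100.00 total_interest=$0.00
After 2 (withdraw($300)): balance=$800.00 total_interest=$0.00
After 3 (year_end (apply 12% annual interest)): balance=$896.00 total_interest=$96.00
After 4 (year_end (apply 12% annual interest)): balance=$1003.52 total_interest=$203.52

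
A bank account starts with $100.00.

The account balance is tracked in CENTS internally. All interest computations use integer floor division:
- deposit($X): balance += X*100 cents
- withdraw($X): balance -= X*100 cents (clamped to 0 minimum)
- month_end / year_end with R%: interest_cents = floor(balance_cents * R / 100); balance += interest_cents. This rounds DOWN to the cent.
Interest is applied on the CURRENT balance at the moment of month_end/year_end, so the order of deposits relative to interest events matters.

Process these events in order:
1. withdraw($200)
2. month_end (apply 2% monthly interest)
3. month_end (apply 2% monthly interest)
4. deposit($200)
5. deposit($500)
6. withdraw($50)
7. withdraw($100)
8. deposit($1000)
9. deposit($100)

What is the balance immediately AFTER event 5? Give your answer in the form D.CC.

After 1 (withdraw($200)): balance=$0.00 total_interest=$0.00
After 2 (month_end (apply 2% monthly interest)): balance=$0.00 total_interest=$0.00
After 3 (month_end (apply 2% monthly interest)): balance=$0.00 total_interest=$0.00
After 4 (deposit($200)): balance=$200.00 total_interest=$0.00
After 5 (deposit($500)): balance=$700.00 total_interest=$0.00

Answer: 700.00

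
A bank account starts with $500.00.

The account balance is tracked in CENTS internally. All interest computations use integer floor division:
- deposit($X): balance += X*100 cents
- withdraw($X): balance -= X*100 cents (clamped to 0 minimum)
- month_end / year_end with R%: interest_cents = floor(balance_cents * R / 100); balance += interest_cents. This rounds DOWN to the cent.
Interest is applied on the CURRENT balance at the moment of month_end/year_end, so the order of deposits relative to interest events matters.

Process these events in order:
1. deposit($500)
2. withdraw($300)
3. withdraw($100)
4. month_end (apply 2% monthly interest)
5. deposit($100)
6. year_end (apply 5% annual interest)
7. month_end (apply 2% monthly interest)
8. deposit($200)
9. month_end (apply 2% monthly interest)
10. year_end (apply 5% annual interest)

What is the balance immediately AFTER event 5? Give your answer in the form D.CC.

Answer: 712.00

Derivation:
After 1 (deposit($500)): balance=$1000.00 total_interest=$0.00
After 2 (withdraw($300)): balance=$700.00 total_interest=$0.00
After 3 (withdraw($100)): balance=$600.00 total_interest=$0.00
After 4 (month_end (apply 2% monthly interest)): balance=$612.00 total_interest=$12.00
After 5 (deposit($100)): balance=$712.00 total_interest=$12.00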